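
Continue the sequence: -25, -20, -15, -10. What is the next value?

Differences: -20 - -25 = 5
This is an arithmetic sequence with common difference d = 5.
Next term = -10 + 5 = -5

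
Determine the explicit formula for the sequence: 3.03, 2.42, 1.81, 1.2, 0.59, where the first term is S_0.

Check differences: 2.42 - 3.03 = -0.61
1.81 - 2.42 = -0.61
Common difference d = -0.61.
First term a = 3.03.
Formula: S_i = 3.03 - 0.61*i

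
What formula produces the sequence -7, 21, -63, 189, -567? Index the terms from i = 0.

Check ratios: 21 / -7 = -3.0
Common ratio r = -3.
First term a = -7.
Formula: S_i = -7 * (-3)^i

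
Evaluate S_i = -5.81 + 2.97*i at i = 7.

S_7 = -5.81 + 2.97*7 = -5.81 + 20.79 = 14.98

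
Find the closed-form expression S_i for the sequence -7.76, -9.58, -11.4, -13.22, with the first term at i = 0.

Check differences: -9.58 - -7.76 = -1.82
-11.4 - -9.58 = -1.82
Common difference d = -1.82.
First term a = -7.76.
Formula: S_i = -7.76 - 1.82*i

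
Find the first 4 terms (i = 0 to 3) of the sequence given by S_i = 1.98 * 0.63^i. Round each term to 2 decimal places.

This is a geometric sequence.
i=0: S_0 = 1.98 * 0.63^0 = 1.98
i=1: S_1 = 1.98 * 0.63^1 ≈ 1.25
i=2: S_2 = 1.98 * 0.63^2 ≈ 0.79
i=3: S_3 = 1.98 * 0.63^3 ≈ 0.5
The first 4 terms are: [1.98, 1.25, 0.79, 0.5]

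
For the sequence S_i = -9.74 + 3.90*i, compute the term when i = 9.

S_9 = -9.74 + 3.9*9 = -9.74 + 35.1 = 25.36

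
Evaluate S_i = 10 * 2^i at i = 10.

S_10 = 10 * 2^10 = 10 * 1024 = 10240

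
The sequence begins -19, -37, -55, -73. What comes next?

Differences: -37 - -19 = -18
This is an arithmetic sequence with common difference d = -18.
Next term = -73 + -18 = -91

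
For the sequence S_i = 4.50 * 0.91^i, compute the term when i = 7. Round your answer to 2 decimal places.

S_7 = 4.5 * 0.91^7 ≈ 4.5 * 0.5168 ≈ 2.33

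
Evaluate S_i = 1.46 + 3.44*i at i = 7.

S_7 = 1.46 + 3.44*7 = 1.46 + 24.08 = 25.54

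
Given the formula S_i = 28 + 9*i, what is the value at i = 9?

S_9 = 28 + 9*9 = 28 + 81 = 109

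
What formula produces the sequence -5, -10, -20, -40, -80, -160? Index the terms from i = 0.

Check ratios: -10 / -5 = 2.0
Common ratio r = 2.
First term a = -5.
Formula: S_i = -5 * 2^i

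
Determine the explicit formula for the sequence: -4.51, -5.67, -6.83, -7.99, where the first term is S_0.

Check differences: -5.67 - -4.51 = -1.16
-6.83 - -5.67 = -1.16
Common difference d = -1.16.
First term a = -4.51.
Formula: S_i = -4.51 - 1.16*i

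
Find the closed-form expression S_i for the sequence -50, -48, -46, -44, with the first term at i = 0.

Check differences: -48 - -50 = 2
-46 - -48 = 2
Common difference d = 2.
First term a = -50.
Formula: S_i = -50 + 2*i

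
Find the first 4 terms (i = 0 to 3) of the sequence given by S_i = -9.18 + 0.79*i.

This is an arithmetic sequence.
i=0: S_0 = -9.18 + 0.79*0 = -9.18
i=1: S_1 = -9.18 + 0.79*1 = -8.39
i=2: S_2 = -9.18 + 0.79*2 = -7.6
i=3: S_3 = -9.18 + 0.79*3 = -6.81
The first 4 terms are: [-9.18, -8.39, -7.6, -6.81]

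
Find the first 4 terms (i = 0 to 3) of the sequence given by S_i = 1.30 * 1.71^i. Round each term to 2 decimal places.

This is a geometric sequence.
i=0: S_0 = 1.3 * 1.71^0 = 1.3
i=1: S_1 = 1.3 * 1.71^1 ≈ 2.22
i=2: S_2 = 1.3 * 1.71^2 ≈ 3.8
i=3: S_3 = 1.3 * 1.71^3 ≈ 6.5
The first 4 terms are: [1.3, 2.22, 3.8, 6.5]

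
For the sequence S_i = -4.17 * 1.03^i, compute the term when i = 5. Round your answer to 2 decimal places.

S_5 = -4.17 * 1.03^5 ≈ -4.17 * 1.1593 ≈ -4.83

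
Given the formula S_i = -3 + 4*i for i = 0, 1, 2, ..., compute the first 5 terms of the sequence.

This is an arithmetic sequence.
i=0: S_0 = -3 + 4*0 = -3
i=1: S_1 = -3 + 4*1 = 1
i=2: S_2 = -3 + 4*2 = 5
i=3: S_3 = -3 + 4*3 = 9
i=4: S_4 = -3 + 4*4 = 13
The first 5 terms are: [-3, 1, 5, 9, 13]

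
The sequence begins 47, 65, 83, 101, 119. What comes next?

Differences: 65 - 47 = 18
This is an arithmetic sequence with common difference d = 18.
Next term = 119 + 18 = 137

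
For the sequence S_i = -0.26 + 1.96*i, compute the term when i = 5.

S_5 = -0.26 + 1.96*5 = -0.26 + 9.8 = 9.54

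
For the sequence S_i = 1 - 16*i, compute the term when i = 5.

S_5 = 1 + -16*5 = 1 + -80 = -79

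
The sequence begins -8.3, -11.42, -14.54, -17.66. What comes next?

Differences: -11.42 - -8.3 = -3.12
This is an arithmetic sequence with common difference d = -3.12.
Next term = -17.66 + -3.12 = -20.78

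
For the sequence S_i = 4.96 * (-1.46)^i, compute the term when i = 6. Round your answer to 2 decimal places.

S_6 = 4.96 * (-1.46)^6 ≈ 4.96 * 9.6854 ≈ 48.04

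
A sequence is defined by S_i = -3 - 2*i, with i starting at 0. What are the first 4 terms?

This is an arithmetic sequence.
i=0: S_0 = -3 + -2*0 = -3
i=1: S_1 = -3 + -2*1 = -5
i=2: S_2 = -3 + -2*2 = -7
i=3: S_3 = -3 + -2*3 = -9
The first 4 terms are: [-3, -5, -7, -9]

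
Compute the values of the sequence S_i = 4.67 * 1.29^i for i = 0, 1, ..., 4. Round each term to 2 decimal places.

This is a geometric sequence.
i=0: S_0 = 4.67 * 1.29^0 = 4.67
i=1: S_1 = 4.67 * 1.29^1 ≈ 6.02
i=2: S_2 = 4.67 * 1.29^2 ≈ 7.77
i=3: S_3 = 4.67 * 1.29^3 ≈ 10.03
i=4: S_4 = 4.67 * 1.29^4 ≈ 12.93
The first 5 terms are: [4.67, 6.02, 7.77, 10.03, 12.93]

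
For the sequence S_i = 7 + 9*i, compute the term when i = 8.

S_8 = 7 + 9*8 = 7 + 72 = 79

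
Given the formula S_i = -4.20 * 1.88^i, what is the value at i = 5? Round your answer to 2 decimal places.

S_5 = -4.2 * 1.88^5 ≈ -4.2 * 23.4849 ≈ -98.64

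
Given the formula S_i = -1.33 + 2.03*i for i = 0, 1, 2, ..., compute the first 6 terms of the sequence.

This is an arithmetic sequence.
i=0: S_0 = -1.33 + 2.03*0 = -1.33
i=1: S_1 = -1.33 + 2.03*1 = 0.7
i=2: S_2 = -1.33 + 2.03*2 = 2.73
i=3: S_3 = -1.33 + 2.03*3 = 4.76
i=4: S_4 = -1.33 + 2.03*4 = 6.79
i=5: S_5 = -1.33 + 2.03*5 = 8.82
The first 6 terms are: [-1.33, 0.7, 2.73, 4.76, 6.79, 8.82]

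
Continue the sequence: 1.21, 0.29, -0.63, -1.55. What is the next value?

Differences: 0.29 - 1.21 = -0.92
This is an arithmetic sequence with common difference d = -0.92.
Next term = -1.55 + -0.92 = -2.47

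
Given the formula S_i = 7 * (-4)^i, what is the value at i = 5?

S_5 = 7 * (-4)^5 = 7 * -1024 = -7168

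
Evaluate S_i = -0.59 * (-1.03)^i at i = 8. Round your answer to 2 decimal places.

S_8 = -0.59 * (-1.03)^8 ≈ -0.59 * 1.2668 ≈ -0.75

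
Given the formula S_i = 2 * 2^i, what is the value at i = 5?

S_5 = 2 * 2^5 = 2 * 32 = 64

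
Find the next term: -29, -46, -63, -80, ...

Differences: -46 - -29 = -17
This is an arithmetic sequence with common difference d = -17.
Next term = -80 + -17 = -97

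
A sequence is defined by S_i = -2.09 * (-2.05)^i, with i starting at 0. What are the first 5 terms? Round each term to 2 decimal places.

This is a geometric sequence.
i=0: S_0 = -2.09 * (-2.05)^0 = -2.09
i=1: S_1 = -2.09 * (-2.05)^1 ≈ 4.28
i=2: S_2 = -2.09 * (-2.05)^2 ≈ -8.78
i=3: S_3 = -2.09 * (-2.05)^3 ≈ 18.01
i=4: S_4 = -2.09 * (-2.05)^4 ≈ -36.91
The first 5 terms are: [-2.09, 4.28, -8.78, 18.01, -36.91]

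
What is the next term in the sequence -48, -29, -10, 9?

Differences: -29 - -48 = 19
This is an arithmetic sequence with common difference d = 19.
Next term = 9 + 19 = 28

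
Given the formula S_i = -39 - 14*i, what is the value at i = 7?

S_7 = -39 + -14*7 = -39 + -98 = -137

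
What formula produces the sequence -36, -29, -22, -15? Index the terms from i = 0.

Check differences: -29 - -36 = 7
-22 - -29 = 7
Common difference d = 7.
First term a = -36.
Formula: S_i = -36 + 7*i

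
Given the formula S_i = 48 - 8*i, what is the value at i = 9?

S_9 = 48 + -8*9 = 48 + -72 = -24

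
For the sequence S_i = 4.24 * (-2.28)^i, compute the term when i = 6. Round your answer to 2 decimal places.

S_6 = 4.24 * (-2.28)^6 ≈ 4.24 * 140.4782 ≈ 595.63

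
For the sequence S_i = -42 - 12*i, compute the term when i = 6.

S_6 = -42 + -12*6 = -42 + -72 = -114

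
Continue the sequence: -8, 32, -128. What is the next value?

Ratios: 32 / -8 = -4.0
This is a geometric sequence with common ratio r = -4.
Next term = -128 * -4 = 512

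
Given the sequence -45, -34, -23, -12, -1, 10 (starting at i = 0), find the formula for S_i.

Check differences: -34 - -45 = 11
-23 - -34 = 11
Common difference d = 11.
First term a = -45.
Formula: S_i = -45 + 11*i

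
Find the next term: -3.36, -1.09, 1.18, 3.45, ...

Differences: -1.09 - -3.36 = 2.27
This is an arithmetic sequence with common difference d = 2.27.
Next term = 3.45 + 2.27 = 5.72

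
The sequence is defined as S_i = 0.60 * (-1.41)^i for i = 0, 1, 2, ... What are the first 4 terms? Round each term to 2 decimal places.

This is a geometric sequence.
i=0: S_0 = 0.6 * (-1.41)^0 = 0.6
i=1: S_1 = 0.6 * (-1.41)^1 ≈ -0.85
i=2: S_2 = 0.6 * (-1.41)^2 ≈ 1.19
i=3: S_3 = 0.6 * (-1.41)^3 ≈ -1.68
The first 4 terms are: [0.6, -0.85, 1.19, -1.68]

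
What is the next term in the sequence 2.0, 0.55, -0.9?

Differences: 0.55 - 2.0 = -1.45
This is an arithmetic sequence with common difference d = -1.45.
Next term = -0.9 + -1.45 = -2.35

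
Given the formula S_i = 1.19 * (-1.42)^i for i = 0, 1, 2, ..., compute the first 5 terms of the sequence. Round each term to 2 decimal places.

This is a geometric sequence.
i=0: S_0 = 1.19 * (-1.42)^0 = 1.19
i=1: S_1 = 1.19 * (-1.42)^1 ≈ -1.69
i=2: S_2 = 1.19 * (-1.42)^2 ≈ 2.4
i=3: S_3 = 1.19 * (-1.42)^3 ≈ -3.41
i=4: S_4 = 1.19 * (-1.42)^4 ≈ 4.84
The first 5 terms are: [1.19, -1.69, 2.4, -3.41, 4.84]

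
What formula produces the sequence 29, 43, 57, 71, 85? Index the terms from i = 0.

Check differences: 43 - 29 = 14
57 - 43 = 14
Common difference d = 14.
First term a = 29.
Formula: S_i = 29 + 14*i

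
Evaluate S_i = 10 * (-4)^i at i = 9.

S_9 = 10 * (-4)^9 = 10 * -262144 = -2621440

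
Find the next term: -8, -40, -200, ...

Ratios: -40 / -8 = 5.0
This is a geometric sequence with common ratio r = 5.
Next term = -200 * 5 = -1000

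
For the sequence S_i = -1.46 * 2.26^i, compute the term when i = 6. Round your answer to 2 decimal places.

S_6 = -1.46 * 2.26^6 ≈ -1.46 * 133.2449 ≈ -194.54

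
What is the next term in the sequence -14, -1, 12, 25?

Differences: -1 - -14 = 13
This is an arithmetic sequence with common difference d = 13.
Next term = 25 + 13 = 38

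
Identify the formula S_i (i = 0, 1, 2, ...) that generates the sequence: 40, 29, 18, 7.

Check differences: 29 - 40 = -11
18 - 29 = -11
Common difference d = -11.
First term a = 40.
Formula: S_i = 40 - 11*i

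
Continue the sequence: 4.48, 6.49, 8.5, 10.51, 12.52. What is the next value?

Differences: 6.49 - 4.48 = 2.01
This is an arithmetic sequence with common difference d = 2.01.
Next term = 12.52 + 2.01 = 14.53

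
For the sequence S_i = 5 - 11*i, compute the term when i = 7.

S_7 = 5 + -11*7 = 5 + -77 = -72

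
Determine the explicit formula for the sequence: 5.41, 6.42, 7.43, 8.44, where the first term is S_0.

Check differences: 6.42 - 5.41 = 1.01
7.43 - 6.42 = 1.01
Common difference d = 1.01.
First term a = 5.41.
Formula: S_i = 5.41 + 1.01*i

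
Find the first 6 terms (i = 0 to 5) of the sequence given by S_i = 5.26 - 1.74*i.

This is an arithmetic sequence.
i=0: S_0 = 5.26 + -1.74*0 = 5.26
i=1: S_1 = 5.26 + -1.74*1 = 3.52
i=2: S_2 = 5.26 + -1.74*2 = 1.78
i=3: S_3 = 5.26 + -1.74*3 = 0.04
i=4: S_4 = 5.26 + -1.74*4 = -1.7
i=5: S_5 = 5.26 + -1.74*5 = -3.44
The first 6 terms are: [5.26, 3.52, 1.78, 0.04, -1.7, -3.44]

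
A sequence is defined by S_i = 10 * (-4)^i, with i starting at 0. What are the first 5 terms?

This is a geometric sequence.
i=0: S_0 = 10 * (-4)^0 = 10
i=1: S_1 = 10 * (-4)^1 = -40
i=2: S_2 = 10 * (-4)^2 = 160
i=3: S_3 = 10 * (-4)^3 = -640
i=4: S_4 = 10 * (-4)^4 = 2560
The first 5 terms are: [10, -40, 160, -640, 2560]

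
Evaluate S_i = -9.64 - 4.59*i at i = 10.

S_10 = -9.64 + -4.59*10 = -9.64 + -45.9 = -55.54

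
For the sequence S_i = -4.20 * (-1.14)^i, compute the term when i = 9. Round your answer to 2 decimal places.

S_9 = -4.2 * (-1.14)^9 ≈ -4.2 * -3.2519 ≈ 13.66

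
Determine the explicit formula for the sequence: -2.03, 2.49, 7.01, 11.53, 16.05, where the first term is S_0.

Check differences: 2.49 - -2.03 = 4.52
7.01 - 2.49 = 4.52
Common difference d = 4.52.
First term a = -2.03.
Formula: S_i = -2.03 + 4.52*i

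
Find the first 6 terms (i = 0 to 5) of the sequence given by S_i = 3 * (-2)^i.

This is a geometric sequence.
i=0: S_0 = 3 * (-2)^0 = 3
i=1: S_1 = 3 * (-2)^1 = -6
i=2: S_2 = 3 * (-2)^2 = 12
i=3: S_3 = 3 * (-2)^3 = -24
i=4: S_4 = 3 * (-2)^4 = 48
i=5: S_5 = 3 * (-2)^5 = -96
The first 6 terms are: [3, -6, 12, -24, 48, -96]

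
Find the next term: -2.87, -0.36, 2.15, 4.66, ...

Differences: -0.36 - -2.87 = 2.51
This is an arithmetic sequence with common difference d = 2.51.
Next term = 4.66 + 2.51 = 7.17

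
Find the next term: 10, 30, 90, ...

Ratios: 30 / 10 = 3.0
This is a geometric sequence with common ratio r = 3.
Next term = 90 * 3 = 270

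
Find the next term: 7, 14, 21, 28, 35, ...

Differences: 14 - 7 = 7
This is an arithmetic sequence with common difference d = 7.
Next term = 35 + 7 = 42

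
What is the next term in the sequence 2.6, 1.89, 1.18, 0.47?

Differences: 1.89 - 2.6 = -0.71
This is an arithmetic sequence with common difference d = -0.71.
Next term = 0.47 + -0.71 = -0.24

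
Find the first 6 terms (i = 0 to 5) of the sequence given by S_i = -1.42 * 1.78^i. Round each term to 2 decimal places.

This is a geometric sequence.
i=0: S_0 = -1.42 * 1.78^0 = -1.42
i=1: S_1 = -1.42 * 1.78^1 ≈ -2.53
i=2: S_2 = -1.42 * 1.78^2 ≈ -4.5
i=3: S_3 = -1.42 * 1.78^3 ≈ -8.01
i=4: S_4 = -1.42 * 1.78^4 ≈ -14.26
i=5: S_5 = -1.42 * 1.78^5 ≈ -25.37
The first 6 terms are: [-1.42, -2.53, -4.5, -8.01, -14.26, -25.37]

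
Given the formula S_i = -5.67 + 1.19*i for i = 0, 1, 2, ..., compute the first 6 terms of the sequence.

This is an arithmetic sequence.
i=0: S_0 = -5.67 + 1.19*0 = -5.67
i=1: S_1 = -5.67 + 1.19*1 = -4.48
i=2: S_2 = -5.67 + 1.19*2 = -3.29
i=3: S_3 = -5.67 + 1.19*3 = -2.1
i=4: S_4 = -5.67 + 1.19*4 = -0.91
i=5: S_5 = -5.67 + 1.19*5 = 0.28
The first 6 terms are: [-5.67, -4.48, -3.29, -2.1, -0.91, 0.28]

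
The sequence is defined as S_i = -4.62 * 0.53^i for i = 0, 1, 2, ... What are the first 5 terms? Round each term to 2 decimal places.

This is a geometric sequence.
i=0: S_0 = -4.62 * 0.53^0 = -4.62
i=1: S_1 = -4.62 * 0.53^1 ≈ -2.45
i=2: S_2 = -4.62 * 0.53^2 ≈ -1.3
i=3: S_3 = -4.62 * 0.53^3 ≈ -0.69
i=4: S_4 = -4.62 * 0.53^4 ≈ -0.36
The first 5 terms are: [-4.62, -2.45, -1.3, -0.69, -0.36]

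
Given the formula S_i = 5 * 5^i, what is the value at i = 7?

S_7 = 5 * 5^7 = 5 * 78125 = 390625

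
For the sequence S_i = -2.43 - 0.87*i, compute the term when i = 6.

S_6 = -2.43 + -0.87*6 = -2.43 + -5.22 = -7.65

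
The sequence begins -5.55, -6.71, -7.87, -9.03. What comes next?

Differences: -6.71 - -5.55 = -1.16
This is an arithmetic sequence with common difference d = -1.16.
Next term = -9.03 + -1.16 = -10.19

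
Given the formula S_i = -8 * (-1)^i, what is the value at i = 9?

S_9 = -8 * (-1)^9 = -8 * -1 = 8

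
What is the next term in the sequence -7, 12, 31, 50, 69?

Differences: 12 - -7 = 19
This is an arithmetic sequence with common difference d = 19.
Next term = 69 + 19 = 88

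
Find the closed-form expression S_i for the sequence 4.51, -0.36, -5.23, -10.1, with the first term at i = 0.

Check differences: -0.36 - 4.51 = -4.87
-5.23 - -0.36 = -4.87
Common difference d = -4.87.
First term a = 4.51.
Formula: S_i = 4.51 - 4.87*i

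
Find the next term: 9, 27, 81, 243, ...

Ratios: 27 / 9 = 3.0
This is a geometric sequence with common ratio r = 3.
Next term = 243 * 3 = 729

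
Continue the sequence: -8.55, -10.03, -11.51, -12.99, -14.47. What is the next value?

Differences: -10.03 - -8.55 = -1.48
This is an arithmetic sequence with common difference d = -1.48.
Next term = -14.47 + -1.48 = -15.95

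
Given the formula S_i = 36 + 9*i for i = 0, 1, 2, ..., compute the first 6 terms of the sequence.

This is an arithmetic sequence.
i=0: S_0 = 36 + 9*0 = 36
i=1: S_1 = 36 + 9*1 = 45
i=2: S_2 = 36 + 9*2 = 54
i=3: S_3 = 36 + 9*3 = 63
i=4: S_4 = 36 + 9*4 = 72
i=5: S_5 = 36 + 9*5 = 81
The first 6 terms are: [36, 45, 54, 63, 72, 81]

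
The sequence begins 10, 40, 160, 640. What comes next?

Ratios: 40 / 10 = 4.0
This is a geometric sequence with common ratio r = 4.
Next term = 640 * 4 = 2560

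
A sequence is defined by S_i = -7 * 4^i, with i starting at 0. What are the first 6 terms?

This is a geometric sequence.
i=0: S_0 = -7 * 4^0 = -7
i=1: S_1 = -7 * 4^1 = -28
i=2: S_2 = -7 * 4^2 = -112
i=3: S_3 = -7 * 4^3 = -448
i=4: S_4 = -7 * 4^4 = -1792
i=5: S_5 = -7 * 4^5 = -7168
The first 6 terms are: [-7, -28, -112, -448, -1792, -7168]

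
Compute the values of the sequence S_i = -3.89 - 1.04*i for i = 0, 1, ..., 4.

This is an arithmetic sequence.
i=0: S_0 = -3.89 + -1.04*0 = -3.89
i=1: S_1 = -3.89 + -1.04*1 = -4.93
i=2: S_2 = -3.89 + -1.04*2 = -5.97
i=3: S_3 = -3.89 + -1.04*3 = -7.01
i=4: S_4 = -3.89 + -1.04*4 = -8.05
The first 5 terms are: [-3.89, -4.93, -5.97, -7.01, -8.05]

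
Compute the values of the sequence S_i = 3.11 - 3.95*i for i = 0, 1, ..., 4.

This is an arithmetic sequence.
i=0: S_0 = 3.11 + -3.95*0 = 3.11
i=1: S_1 = 3.11 + -3.95*1 = -0.84
i=2: S_2 = 3.11 + -3.95*2 = -4.79
i=3: S_3 = 3.11 + -3.95*3 = -8.74
i=4: S_4 = 3.11 + -3.95*4 = -12.69
The first 5 terms are: [3.11, -0.84, -4.79, -8.74, -12.69]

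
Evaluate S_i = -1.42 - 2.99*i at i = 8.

S_8 = -1.42 + -2.99*8 = -1.42 + -23.92 = -25.34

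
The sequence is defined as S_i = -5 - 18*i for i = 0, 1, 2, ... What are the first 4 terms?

This is an arithmetic sequence.
i=0: S_0 = -5 + -18*0 = -5
i=1: S_1 = -5 + -18*1 = -23
i=2: S_2 = -5 + -18*2 = -41
i=3: S_3 = -5 + -18*3 = -59
The first 4 terms are: [-5, -23, -41, -59]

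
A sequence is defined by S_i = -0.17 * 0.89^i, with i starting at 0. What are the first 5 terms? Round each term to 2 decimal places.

This is a geometric sequence.
i=0: S_0 = -0.17 * 0.89^0 = -0.17
i=1: S_1 = -0.17 * 0.89^1 ≈ -0.15
i=2: S_2 = -0.17 * 0.89^2 ≈ -0.13
i=3: S_3 = -0.17 * 0.89^3 ≈ -0.12
i=4: S_4 = -0.17 * 0.89^4 ≈ -0.11
The first 5 terms are: [-0.17, -0.15, -0.13, -0.12, -0.11]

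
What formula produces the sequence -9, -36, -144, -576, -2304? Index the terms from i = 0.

Check ratios: -36 / -9 = 4.0
Common ratio r = 4.
First term a = -9.
Formula: S_i = -9 * 4^i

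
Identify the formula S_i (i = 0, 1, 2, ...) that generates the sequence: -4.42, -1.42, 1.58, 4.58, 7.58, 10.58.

Check differences: -1.42 - -4.42 = 3.0
1.58 - -1.42 = 3.0
Common difference d = 3.0.
First term a = -4.42.
Formula: S_i = -4.42 + 3.00*i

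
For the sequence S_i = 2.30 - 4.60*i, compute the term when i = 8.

S_8 = 2.3 + -4.6*8 = 2.3 + -36.8 = -34.5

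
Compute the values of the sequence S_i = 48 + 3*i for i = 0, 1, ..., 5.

This is an arithmetic sequence.
i=0: S_0 = 48 + 3*0 = 48
i=1: S_1 = 48 + 3*1 = 51
i=2: S_2 = 48 + 3*2 = 54
i=3: S_3 = 48 + 3*3 = 57
i=4: S_4 = 48 + 3*4 = 60
i=5: S_5 = 48 + 3*5 = 63
The first 6 terms are: [48, 51, 54, 57, 60, 63]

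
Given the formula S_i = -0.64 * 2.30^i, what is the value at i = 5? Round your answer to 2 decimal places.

S_5 = -0.64 * 2.3^5 ≈ -0.64 * 64.3634 ≈ -41.19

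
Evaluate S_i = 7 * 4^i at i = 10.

S_10 = 7 * 4^10 = 7 * 1048576 = 7340032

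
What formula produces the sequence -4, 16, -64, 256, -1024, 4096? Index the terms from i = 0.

Check ratios: 16 / -4 = -4.0
Common ratio r = -4.
First term a = -4.
Formula: S_i = -4 * (-4)^i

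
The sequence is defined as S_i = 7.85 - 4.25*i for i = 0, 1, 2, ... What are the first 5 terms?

This is an arithmetic sequence.
i=0: S_0 = 7.85 + -4.25*0 = 7.85
i=1: S_1 = 7.85 + -4.25*1 = 3.6
i=2: S_2 = 7.85 + -4.25*2 = -0.65
i=3: S_3 = 7.85 + -4.25*3 = -4.9
i=4: S_4 = 7.85 + -4.25*4 = -9.15
The first 5 terms are: [7.85, 3.6, -0.65, -4.9, -9.15]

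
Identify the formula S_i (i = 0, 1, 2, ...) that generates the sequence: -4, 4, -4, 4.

Check ratios: 4 / -4 = -1.0
Common ratio r = -1.
First term a = -4.
Formula: S_i = -4 * (-1)^i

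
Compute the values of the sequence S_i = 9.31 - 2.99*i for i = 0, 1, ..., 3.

This is an arithmetic sequence.
i=0: S_0 = 9.31 + -2.99*0 = 9.31
i=1: S_1 = 9.31 + -2.99*1 = 6.32
i=2: S_2 = 9.31 + -2.99*2 = 3.33
i=3: S_3 = 9.31 + -2.99*3 = 0.34
The first 4 terms are: [9.31, 6.32, 3.33, 0.34]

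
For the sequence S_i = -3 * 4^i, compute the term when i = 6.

S_6 = -3 * 4^6 = -3 * 4096 = -12288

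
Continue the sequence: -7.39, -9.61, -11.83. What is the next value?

Differences: -9.61 - -7.39 = -2.22
This is an arithmetic sequence with common difference d = -2.22.
Next term = -11.83 + -2.22 = -14.05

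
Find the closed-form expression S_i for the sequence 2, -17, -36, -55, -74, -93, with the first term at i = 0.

Check differences: -17 - 2 = -19
-36 - -17 = -19
Common difference d = -19.
First term a = 2.
Formula: S_i = 2 - 19*i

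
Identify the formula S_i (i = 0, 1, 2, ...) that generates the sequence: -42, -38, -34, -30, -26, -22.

Check differences: -38 - -42 = 4
-34 - -38 = 4
Common difference d = 4.
First term a = -42.
Formula: S_i = -42 + 4*i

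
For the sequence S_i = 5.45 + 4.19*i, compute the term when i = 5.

S_5 = 5.45 + 4.19*5 = 5.45 + 20.95 = 26.4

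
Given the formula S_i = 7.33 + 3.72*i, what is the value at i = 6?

S_6 = 7.33 + 3.72*6 = 7.33 + 22.32 = 29.65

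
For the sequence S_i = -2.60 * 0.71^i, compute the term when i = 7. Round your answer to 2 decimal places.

S_7 = -2.6 * 0.71^7 ≈ -2.6 * 0.091 ≈ -0.24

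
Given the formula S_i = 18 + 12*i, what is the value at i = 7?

S_7 = 18 + 12*7 = 18 + 84 = 102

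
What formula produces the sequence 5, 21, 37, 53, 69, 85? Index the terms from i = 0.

Check differences: 21 - 5 = 16
37 - 21 = 16
Common difference d = 16.
First term a = 5.
Formula: S_i = 5 + 16*i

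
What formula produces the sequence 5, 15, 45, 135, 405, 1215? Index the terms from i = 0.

Check ratios: 15 / 5 = 3.0
Common ratio r = 3.
First term a = 5.
Formula: S_i = 5 * 3^i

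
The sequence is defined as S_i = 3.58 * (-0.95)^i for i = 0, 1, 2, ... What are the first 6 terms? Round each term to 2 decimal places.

This is a geometric sequence.
i=0: S_0 = 3.58 * (-0.95)^0 = 3.58
i=1: S_1 = 3.58 * (-0.95)^1 ≈ -3.4
i=2: S_2 = 3.58 * (-0.95)^2 ≈ 3.23
i=3: S_3 = 3.58 * (-0.95)^3 ≈ -3.07
i=4: S_4 = 3.58 * (-0.95)^4 ≈ 2.92
i=5: S_5 = 3.58 * (-0.95)^5 ≈ -2.77
The first 6 terms are: [3.58, -3.4, 3.23, -3.07, 2.92, -2.77]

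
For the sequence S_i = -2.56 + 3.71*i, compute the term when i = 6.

S_6 = -2.56 + 3.71*6 = -2.56 + 22.26 = 19.7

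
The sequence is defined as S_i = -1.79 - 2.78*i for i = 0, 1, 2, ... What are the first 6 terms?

This is an arithmetic sequence.
i=0: S_0 = -1.79 + -2.78*0 = -1.79
i=1: S_1 = -1.79 + -2.78*1 = -4.57
i=2: S_2 = -1.79 + -2.78*2 = -7.35
i=3: S_3 = -1.79 + -2.78*3 = -10.13
i=4: S_4 = -1.79 + -2.78*4 = -12.91
i=5: S_5 = -1.79 + -2.78*5 = -15.69
The first 6 terms are: [-1.79, -4.57, -7.35, -10.13, -12.91, -15.69]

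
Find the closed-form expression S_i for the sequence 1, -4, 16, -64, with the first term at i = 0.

Check ratios: -4 / 1 = -4.0
Common ratio r = -4.
First term a = 1.
Formula: S_i = 1 * (-4)^i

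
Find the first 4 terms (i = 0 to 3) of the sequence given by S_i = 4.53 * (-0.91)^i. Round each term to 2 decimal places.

This is a geometric sequence.
i=0: S_0 = 4.53 * (-0.91)^0 = 4.53
i=1: S_1 = 4.53 * (-0.91)^1 ≈ -4.12
i=2: S_2 = 4.53 * (-0.91)^2 ≈ 3.75
i=3: S_3 = 4.53 * (-0.91)^3 ≈ -3.41
The first 4 terms are: [4.53, -4.12, 3.75, -3.41]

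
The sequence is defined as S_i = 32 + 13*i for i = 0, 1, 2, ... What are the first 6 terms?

This is an arithmetic sequence.
i=0: S_0 = 32 + 13*0 = 32
i=1: S_1 = 32 + 13*1 = 45
i=2: S_2 = 32 + 13*2 = 58
i=3: S_3 = 32 + 13*3 = 71
i=4: S_4 = 32 + 13*4 = 84
i=5: S_5 = 32 + 13*5 = 97
The first 6 terms are: [32, 45, 58, 71, 84, 97]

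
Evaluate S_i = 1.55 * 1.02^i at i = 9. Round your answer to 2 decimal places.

S_9 = 1.55 * 1.02^9 ≈ 1.55 * 1.1951 ≈ 1.85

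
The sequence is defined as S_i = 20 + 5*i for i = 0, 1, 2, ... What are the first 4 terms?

This is an arithmetic sequence.
i=0: S_0 = 20 + 5*0 = 20
i=1: S_1 = 20 + 5*1 = 25
i=2: S_2 = 20 + 5*2 = 30
i=3: S_3 = 20 + 5*3 = 35
The first 4 terms are: [20, 25, 30, 35]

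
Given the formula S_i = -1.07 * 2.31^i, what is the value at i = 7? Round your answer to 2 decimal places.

S_7 = -1.07 * 2.31^7 ≈ -1.07 * 350.9812 ≈ -375.55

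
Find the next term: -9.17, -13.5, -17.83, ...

Differences: -13.5 - -9.17 = -4.33
This is an arithmetic sequence with common difference d = -4.33.
Next term = -17.83 + -4.33 = -22.16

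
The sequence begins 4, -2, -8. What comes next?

Differences: -2 - 4 = -6
This is an arithmetic sequence with common difference d = -6.
Next term = -8 + -6 = -14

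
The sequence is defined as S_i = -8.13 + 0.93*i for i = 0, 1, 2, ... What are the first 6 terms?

This is an arithmetic sequence.
i=0: S_0 = -8.13 + 0.93*0 = -8.13
i=1: S_1 = -8.13 + 0.93*1 = -7.2
i=2: S_2 = -8.13 + 0.93*2 = -6.27
i=3: S_3 = -8.13 + 0.93*3 = -5.34
i=4: S_4 = -8.13 + 0.93*4 = -4.41
i=5: S_5 = -8.13 + 0.93*5 = -3.48
The first 6 terms are: [-8.13, -7.2, -6.27, -5.34, -4.41, -3.48]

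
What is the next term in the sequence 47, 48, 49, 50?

Differences: 48 - 47 = 1
This is an arithmetic sequence with common difference d = 1.
Next term = 50 + 1 = 51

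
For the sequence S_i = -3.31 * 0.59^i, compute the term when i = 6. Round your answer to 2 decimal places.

S_6 = -3.31 * 0.59^6 ≈ -3.31 * 0.0422 ≈ -0.14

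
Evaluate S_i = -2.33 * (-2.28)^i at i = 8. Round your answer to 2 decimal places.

S_8 = -2.33 * (-2.28)^8 ≈ -2.33 * 730.2621 ≈ -1701.51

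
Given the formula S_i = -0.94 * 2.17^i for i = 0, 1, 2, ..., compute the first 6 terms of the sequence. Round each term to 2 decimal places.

This is a geometric sequence.
i=0: S_0 = -0.94 * 2.17^0 = -0.94
i=1: S_1 = -0.94 * 2.17^1 ≈ -2.04
i=2: S_2 = -0.94 * 2.17^2 ≈ -4.43
i=3: S_3 = -0.94 * 2.17^3 ≈ -9.61
i=4: S_4 = -0.94 * 2.17^4 ≈ -20.84
i=5: S_5 = -0.94 * 2.17^5 ≈ -45.23
The first 6 terms are: [-0.94, -2.04, -4.43, -9.61, -20.84, -45.23]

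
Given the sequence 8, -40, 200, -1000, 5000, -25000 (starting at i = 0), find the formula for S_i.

Check ratios: -40 / 8 = -5.0
Common ratio r = -5.
First term a = 8.
Formula: S_i = 8 * (-5)^i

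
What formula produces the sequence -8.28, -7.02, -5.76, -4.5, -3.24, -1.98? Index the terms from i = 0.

Check differences: -7.02 - -8.28 = 1.26
-5.76 - -7.02 = 1.26
Common difference d = 1.26.
First term a = -8.28.
Formula: S_i = -8.28 + 1.26*i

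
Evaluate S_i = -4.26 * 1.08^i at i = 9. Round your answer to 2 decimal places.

S_9 = -4.26 * 1.08^9 ≈ -4.26 * 1.999 ≈ -8.52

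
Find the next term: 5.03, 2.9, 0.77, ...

Differences: 2.9 - 5.03 = -2.13
This is an arithmetic sequence with common difference d = -2.13.
Next term = 0.77 + -2.13 = -1.36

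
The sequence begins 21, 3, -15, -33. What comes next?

Differences: 3 - 21 = -18
This is an arithmetic sequence with common difference d = -18.
Next term = -33 + -18 = -51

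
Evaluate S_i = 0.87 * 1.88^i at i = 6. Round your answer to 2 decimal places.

S_6 = 0.87 * 1.88^6 ≈ 0.87 * 44.1517 ≈ 38.41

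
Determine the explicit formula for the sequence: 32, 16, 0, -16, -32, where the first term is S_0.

Check differences: 16 - 32 = -16
0 - 16 = -16
Common difference d = -16.
First term a = 32.
Formula: S_i = 32 - 16*i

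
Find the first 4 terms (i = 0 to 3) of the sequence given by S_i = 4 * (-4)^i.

This is a geometric sequence.
i=0: S_0 = 4 * (-4)^0 = 4
i=1: S_1 = 4 * (-4)^1 = -16
i=2: S_2 = 4 * (-4)^2 = 64
i=3: S_3 = 4 * (-4)^3 = -256
The first 4 terms are: [4, -16, 64, -256]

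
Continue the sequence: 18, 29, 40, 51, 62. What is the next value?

Differences: 29 - 18 = 11
This is an arithmetic sequence with common difference d = 11.
Next term = 62 + 11 = 73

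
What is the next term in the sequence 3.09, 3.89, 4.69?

Differences: 3.89 - 3.09 = 0.8
This is an arithmetic sequence with common difference d = 0.8.
Next term = 4.69 + 0.8 = 5.49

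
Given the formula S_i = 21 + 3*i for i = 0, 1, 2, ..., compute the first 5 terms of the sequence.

This is an arithmetic sequence.
i=0: S_0 = 21 + 3*0 = 21
i=1: S_1 = 21 + 3*1 = 24
i=2: S_2 = 21 + 3*2 = 27
i=3: S_3 = 21 + 3*3 = 30
i=4: S_4 = 21 + 3*4 = 33
The first 5 terms are: [21, 24, 27, 30, 33]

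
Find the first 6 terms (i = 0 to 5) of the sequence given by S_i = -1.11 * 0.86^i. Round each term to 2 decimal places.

This is a geometric sequence.
i=0: S_0 = -1.11 * 0.86^0 = -1.11
i=1: S_1 = -1.11 * 0.86^1 ≈ -0.95
i=2: S_2 = -1.11 * 0.86^2 ≈ -0.82
i=3: S_3 = -1.11 * 0.86^3 ≈ -0.71
i=4: S_4 = -1.11 * 0.86^4 ≈ -0.61
i=5: S_5 = -1.11 * 0.86^5 ≈ -0.52
The first 6 terms are: [-1.11, -0.95, -0.82, -0.71, -0.61, -0.52]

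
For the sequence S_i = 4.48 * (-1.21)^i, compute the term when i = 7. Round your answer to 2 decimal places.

S_7 = 4.48 * (-1.21)^7 ≈ 4.48 * -3.7975 ≈ -17.01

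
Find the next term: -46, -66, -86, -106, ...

Differences: -66 - -46 = -20
This is an arithmetic sequence with common difference d = -20.
Next term = -106 + -20 = -126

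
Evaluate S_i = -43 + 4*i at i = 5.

S_5 = -43 + 4*5 = -43 + 20 = -23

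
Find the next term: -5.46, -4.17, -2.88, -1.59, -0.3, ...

Differences: -4.17 - -5.46 = 1.29
This is an arithmetic sequence with common difference d = 1.29.
Next term = -0.3 + 1.29 = 0.99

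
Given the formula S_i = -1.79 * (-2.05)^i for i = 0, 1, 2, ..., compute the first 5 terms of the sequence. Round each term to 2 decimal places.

This is a geometric sequence.
i=0: S_0 = -1.79 * (-2.05)^0 = -1.79
i=1: S_1 = -1.79 * (-2.05)^1 ≈ 3.67
i=2: S_2 = -1.79 * (-2.05)^2 ≈ -7.52
i=3: S_3 = -1.79 * (-2.05)^3 ≈ 15.42
i=4: S_4 = -1.79 * (-2.05)^4 ≈ -31.61
The first 5 terms are: [-1.79, 3.67, -7.52, 15.42, -31.61]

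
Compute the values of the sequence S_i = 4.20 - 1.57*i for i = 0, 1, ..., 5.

This is an arithmetic sequence.
i=0: S_0 = 4.2 + -1.57*0 = 4.2
i=1: S_1 = 4.2 + -1.57*1 = 2.63
i=2: S_2 = 4.2 + -1.57*2 = 1.06
i=3: S_3 = 4.2 + -1.57*3 = -0.51
i=4: S_4 = 4.2 + -1.57*4 = -2.08
i=5: S_5 = 4.2 + -1.57*5 = -3.65
The first 6 terms are: [4.2, 2.63, 1.06, -0.51, -2.08, -3.65]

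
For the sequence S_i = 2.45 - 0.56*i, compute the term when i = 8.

S_8 = 2.45 + -0.56*8 = 2.45 + -4.48 = -2.03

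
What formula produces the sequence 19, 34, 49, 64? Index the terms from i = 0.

Check differences: 34 - 19 = 15
49 - 34 = 15
Common difference d = 15.
First term a = 19.
Formula: S_i = 19 + 15*i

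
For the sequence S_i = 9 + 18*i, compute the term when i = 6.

S_6 = 9 + 18*6 = 9 + 108 = 117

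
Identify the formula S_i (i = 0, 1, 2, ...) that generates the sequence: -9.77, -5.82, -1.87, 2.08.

Check differences: -5.82 - -9.77 = 3.95
-1.87 - -5.82 = 3.95
Common difference d = 3.95.
First term a = -9.77.
Formula: S_i = -9.77 + 3.95*i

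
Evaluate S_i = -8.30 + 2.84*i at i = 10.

S_10 = -8.3 + 2.84*10 = -8.3 + 28.4 = 20.1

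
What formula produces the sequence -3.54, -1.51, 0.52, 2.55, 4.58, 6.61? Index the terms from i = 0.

Check differences: -1.51 - -3.54 = 2.03
0.52 - -1.51 = 2.03
Common difference d = 2.03.
First term a = -3.54.
Formula: S_i = -3.54 + 2.03*i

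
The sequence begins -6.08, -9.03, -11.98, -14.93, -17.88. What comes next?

Differences: -9.03 - -6.08 = -2.95
This is an arithmetic sequence with common difference d = -2.95.
Next term = -17.88 + -2.95 = -20.83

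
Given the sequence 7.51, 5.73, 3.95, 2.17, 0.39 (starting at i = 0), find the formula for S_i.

Check differences: 5.73 - 7.51 = -1.78
3.95 - 5.73 = -1.78
Common difference d = -1.78.
First term a = 7.51.
Formula: S_i = 7.51 - 1.78*i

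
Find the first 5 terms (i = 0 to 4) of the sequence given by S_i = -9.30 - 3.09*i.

This is an arithmetic sequence.
i=0: S_0 = -9.3 + -3.09*0 = -9.3
i=1: S_1 = -9.3 + -3.09*1 = -12.39
i=2: S_2 = -9.3 + -3.09*2 = -15.48
i=3: S_3 = -9.3 + -3.09*3 = -18.57
i=4: S_4 = -9.3 + -3.09*4 = -21.66
The first 5 terms are: [-9.3, -12.39, -15.48, -18.57, -21.66]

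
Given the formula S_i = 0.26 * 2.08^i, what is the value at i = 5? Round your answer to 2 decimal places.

S_5 = 0.26 * 2.08^5 ≈ 0.26 * 38.9329 ≈ 10.12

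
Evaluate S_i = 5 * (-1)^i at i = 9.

S_9 = 5 * (-1)^9 = 5 * -1 = -5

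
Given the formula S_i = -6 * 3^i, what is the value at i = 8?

S_8 = -6 * 3^8 = -6 * 6561 = -39366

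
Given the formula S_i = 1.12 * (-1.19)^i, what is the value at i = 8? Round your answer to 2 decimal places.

S_8 = 1.12 * (-1.19)^8 ≈ 1.12 * 4.0214 ≈ 4.5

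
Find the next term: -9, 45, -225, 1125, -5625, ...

Ratios: 45 / -9 = -5.0
This is a geometric sequence with common ratio r = -5.
Next term = -5625 * -5 = 28125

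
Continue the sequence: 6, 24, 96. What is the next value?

Ratios: 24 / 6 = 4.0
This is a geometric sequence with common ratio r = 4.
Next term = 96 * 4 = 384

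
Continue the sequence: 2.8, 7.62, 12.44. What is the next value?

Differences: 7.62 - 2.8 = 4.82
This is an arithmetic sequence with common difference d = 4.82.
Next term = 12.44 + 4.82 = 17.26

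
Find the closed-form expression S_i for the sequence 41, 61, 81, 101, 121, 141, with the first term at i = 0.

Check differences: 61 - 41 = 20
81 - 61 = 20
Common difference d = 20.
First term a = 41.
Formula: S_i = 41 + 20*i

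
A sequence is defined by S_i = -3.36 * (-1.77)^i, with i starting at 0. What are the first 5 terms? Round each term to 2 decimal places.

This is a geometric sequence.
i=0: S_0 = -3.36 * (-1.77)^0 = -3.36
i=1: S_1 = -3.36 * (-1.77)^1 ≈ 5.95
i=2: S_2 = -3.36 * (-1.77)^2 ≈ -10.53
i=3: S_3 = -3.36 * (-1.77)^3 ≈ 18.63
i=4: S_4 = -3.36 * (-1.77)^4 ≈ -32.98
The first 5 terms are: [-3.36, 5.95, -10.53, 18.63, -32.98]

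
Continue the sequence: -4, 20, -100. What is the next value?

Ratios: 20 / -4 = -5.0
This is a geometric sequence with common ratio r = -5.
Next term = -100 * -5 = 500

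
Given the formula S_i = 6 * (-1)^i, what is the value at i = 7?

S_7 = 6 * (-1)^7 = 6 * -1 = -6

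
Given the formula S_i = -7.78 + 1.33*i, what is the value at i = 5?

S_5 = -7.78 + 1.33*5 = -7.78 + 6.65 = -1.13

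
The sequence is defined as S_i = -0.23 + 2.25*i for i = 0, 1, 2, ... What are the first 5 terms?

This is an arithmetic sequence.
i=0: S_0 = -0.23 + 2.25*0 = -0.23
i=1: S_1 = -0.23 + 2.25*1 = 2.02
i=2: S_2 = -0.23 + 2.25*2 = 4.27
i=3: S_3 = -0.23 + 2.25*3 = 6.52
i=4: S_4 = -0.23 + 2.25*4 = 8.77
The first 5 terms are: [-0.23, 2.02, 4.27, 6.52, 8.77]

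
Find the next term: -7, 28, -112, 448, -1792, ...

Ratios: 28 / -7 = -4.0
This is a geometric sequence with common ratio r = -4.
Next term = -1792 * -4 = 7168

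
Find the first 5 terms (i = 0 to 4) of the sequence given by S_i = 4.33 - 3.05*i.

This is an arithmetic sequence.
i=0: S_0 = 4.33 + -3.05*0 = 4.33
i=1: S_1 = 4.33 + -3.05*1 = 1.28
i=2: S_2 = 4.33 + -3.05*2 = -1.77
i=3: S_3 = 4.33 + -3.05*3 = -4.82
i=4: S_4 = 4.33 + -3.05*4 = -7.87
The first 5 terms are: [4.33, 1.28, -1.77, -4.82, -7.87]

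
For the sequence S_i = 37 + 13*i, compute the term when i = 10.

S_10 = 37 + 13*10 = 37 + 130 = 167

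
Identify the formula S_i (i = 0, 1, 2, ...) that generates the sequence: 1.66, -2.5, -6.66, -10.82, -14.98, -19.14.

Check differences: -2.5 - 1.66 = -4.16
-6.66 - -2.5 = -4.16
Common difference d = -4.16.
First term a = 1.66.
Formula: S_i = 1.66 - 4.16*i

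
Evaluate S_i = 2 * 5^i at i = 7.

S_7 = 2 * 5^7 = 2 * 78125 = 156250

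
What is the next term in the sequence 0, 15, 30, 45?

Differences: 15 - 0 = 15
This is an arithmetic sequence with common difference d = 15.
Next term = 45 + 15 = 60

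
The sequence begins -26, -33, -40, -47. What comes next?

Differences: -33 - -26 = -7
This is an arithmetic sequence with common difference d = -7.
Next term = -47 + -7 = -54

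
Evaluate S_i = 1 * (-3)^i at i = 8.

S_8 = 1 * (-3)^8 = 1 * 6561 = 6561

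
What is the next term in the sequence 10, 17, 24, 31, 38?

Differences: 17 - 10 = 7
This is an arithmetic sequence with common difference d = 7.
Next term = 38 + 7 = 45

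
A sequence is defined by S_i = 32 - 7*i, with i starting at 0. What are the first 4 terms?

This is an arithmetic sequence.
i=0: S_0 = 32 + -7*0 = 32
i=1: S_1 = 32 + -7*1 = 25
i=2: S_2 = 32 + -7*2 = 18
i=3: S_3 = 32 + -7*3 = 11
The first 4 terms are: [32, 25, 18, 11]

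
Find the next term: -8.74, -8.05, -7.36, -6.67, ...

Differences: -8.05 - -8.74 = 0.69
This is an arithmetic sequence with common difference d = 0.69.
Next term = -6.67 + 0.69 = -5.98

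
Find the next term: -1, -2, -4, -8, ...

Ratios: -2 / -1 = 2.0
This is a geometric sequence with common ratio r = 2.
Next term = -8 * 2 = -16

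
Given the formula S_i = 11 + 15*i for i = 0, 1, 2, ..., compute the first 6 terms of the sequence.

This is an arithmetic sequence.
i=0: S_0 = 11 + 15*0 = 11
i=1: S_1 = 11 + 15*1 = 26
i=2: S_2 = 11 + 15*2 = 41
i=3: S_3 = 11 + 15*3 = 56
i=4: S_4 = 11 + 15*4 = 71
i=5: S_5 = 11 + 15*5 = 86
The first 6 terms are: [11, 26, 41, 56, 71, 86]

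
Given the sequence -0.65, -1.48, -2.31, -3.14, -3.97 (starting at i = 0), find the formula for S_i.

Check differences: -1.48 - -0.65 = -0.83
-2.31 - -1.48 = -0.83
Common difference d = -0.83.
First term a = -0.65.
Formula: S_i = -0.65 - 0.83*i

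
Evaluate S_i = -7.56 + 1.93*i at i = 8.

S_8 = -7.56 + 1.93*8 = -7.56 + 15.44 = 7.88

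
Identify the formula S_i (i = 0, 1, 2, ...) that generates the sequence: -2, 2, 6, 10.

Check differences: 2 - -2 = 4
6 - 2 = 4
Common difference d = 4.
First term a = -2.
Formula: S_i = -2 + 4*i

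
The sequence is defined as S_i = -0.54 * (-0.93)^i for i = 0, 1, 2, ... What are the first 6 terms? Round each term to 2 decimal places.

This is a geometric sequence.
i=0: S_0 = -0.54 * (-0.93)^0 = -0.54
i=1: S_1 = -0.54 * (-0.93)^1 ≈ 0.5
i=2: S_2 = -0.54 * (-0.93)^2 ≈ -0.47
i=3: S_3 = -0.54 * (-0.93)^3 ≈ 0.43
i=4: S_4 = -0.54 * (-0.93)^4 ≈ -0.4
i=5: S_5 = -0.54 * (-0.93)^5 ≈ 0.38
The first 6 terms are: [-0.54, 0.5, -0.47, 0.43, -0.4, 0.38]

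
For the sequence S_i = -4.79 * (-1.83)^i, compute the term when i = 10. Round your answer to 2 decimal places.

S_10 = -4.79 * (-1.83)^10 ≈ -4.79 * 421.2219 ≈ -2017.65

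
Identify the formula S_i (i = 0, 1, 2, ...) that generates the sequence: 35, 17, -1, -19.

Check differences: 17 - 35 = -18
-1 - 17 = -18
Common difference d = -18.
First term a = 35.
Formula: S_i = 35 - 18*i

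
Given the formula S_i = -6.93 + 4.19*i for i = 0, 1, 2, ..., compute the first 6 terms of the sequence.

This is an arithmetic sequence.
i=0: S_0 = -6.93 + 4.19*0 = -6.93
i=1: S_1 = -6.93 + 4.19*1 = -2.74
i=2: S_2 = -6.93 + 4.19*2 = 1.45
i=3: S_3 = -6.93 + 4.19*3 = 5.64
i=4: S_4 = -6.93 + 4.19*4 = 9.83
i=5: S_5 = -6.93 + 4.19*5 = 14.02
The first 6 terms are: [-6.93, -2.74, 1.45, 5.64, 9.83, 14.02]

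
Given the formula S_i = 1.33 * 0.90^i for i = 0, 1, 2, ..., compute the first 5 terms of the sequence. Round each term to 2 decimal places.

This is a geometric sequence.
i=0: S_0 = 1.33 * 0.9^0 = 1.33
i=1: S_1 = 1.33 * 0.9^1 ≈ 1.2
i=2: S_2 = 1.33 * 0.9^2 ≈ 1.08
i=3: S_3 = 1.33 * 0.9^3 ≈ 0.97
i=4: S_4 = 1.33 * 0.9^4 ≈ 0.87
The first 5 terms are: [1.33, 1.2, 1.08, 0.97, 0.87]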